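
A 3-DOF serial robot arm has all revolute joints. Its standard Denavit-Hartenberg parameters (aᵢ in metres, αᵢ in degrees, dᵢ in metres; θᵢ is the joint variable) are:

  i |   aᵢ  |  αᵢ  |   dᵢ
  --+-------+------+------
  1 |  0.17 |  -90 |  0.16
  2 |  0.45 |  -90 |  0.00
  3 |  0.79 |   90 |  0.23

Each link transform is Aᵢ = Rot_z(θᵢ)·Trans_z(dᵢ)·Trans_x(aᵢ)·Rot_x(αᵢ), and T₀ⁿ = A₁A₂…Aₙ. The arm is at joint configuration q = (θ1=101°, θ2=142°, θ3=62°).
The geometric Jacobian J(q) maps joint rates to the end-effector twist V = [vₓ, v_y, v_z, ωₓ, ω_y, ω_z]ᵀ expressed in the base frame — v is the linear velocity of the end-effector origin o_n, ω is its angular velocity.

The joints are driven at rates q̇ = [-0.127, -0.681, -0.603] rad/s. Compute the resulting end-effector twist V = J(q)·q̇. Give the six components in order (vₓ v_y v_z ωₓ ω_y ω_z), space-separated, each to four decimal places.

-0.2586 -0.2533 -0.7959 0.5977 0.4944 -0.6022

o_n = [0.8027, -0.4740, -0.1641]
J₁: ẑ×o_n = [0.4740, 0.8027, -0.0000], ω = ẑ
J2: z=[-0.9816, -0.1908, 0.0000] o=[-0.0324, 0.1669, 0.1600] → [0.0618, -0.3182, 0.7885, -0.9816, -0.1908, 0.0000]
J3: z=[0.1175, -0.6044, 0.7880] o=[0.0352, -0.1812, -0.1170] → [0.2592, 0.6103, 0.4294, 0.1175, -0.6044, 0.7880]
V = J·q̇ = [-0.2586, -0.2533, -0.7959, 0.5977, 0.4944, -0.6022]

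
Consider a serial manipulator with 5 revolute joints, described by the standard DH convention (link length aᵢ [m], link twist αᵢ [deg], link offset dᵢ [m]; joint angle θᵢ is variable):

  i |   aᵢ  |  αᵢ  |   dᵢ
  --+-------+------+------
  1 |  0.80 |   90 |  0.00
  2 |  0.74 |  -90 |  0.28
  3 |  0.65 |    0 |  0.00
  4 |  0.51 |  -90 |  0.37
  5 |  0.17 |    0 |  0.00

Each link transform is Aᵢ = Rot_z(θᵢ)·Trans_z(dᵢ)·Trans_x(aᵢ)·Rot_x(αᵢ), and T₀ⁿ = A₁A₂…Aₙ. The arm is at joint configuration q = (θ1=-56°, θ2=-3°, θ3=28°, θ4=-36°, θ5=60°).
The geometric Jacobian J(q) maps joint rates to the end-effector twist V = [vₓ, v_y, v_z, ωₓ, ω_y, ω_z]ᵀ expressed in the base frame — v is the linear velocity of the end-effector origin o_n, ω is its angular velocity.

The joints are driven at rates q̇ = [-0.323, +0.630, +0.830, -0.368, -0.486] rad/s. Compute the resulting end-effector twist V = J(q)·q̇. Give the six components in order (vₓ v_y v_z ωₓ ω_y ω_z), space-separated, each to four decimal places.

o_n = [1.4688, -2.2807, 0.1229]
J₁: ẑ×o_n = [2.2807, 1.4688, -0.0000], ω = ẑ
J2: z=[-0.8290, -0.5592, 0.0000] o=[0.4474, -0.6632, 0.0000] → [-0.0687, 0.1019, 1.9122, -0.8290, -0.5592, 0.0000]
J3: z=[0.0293, -0.0434, 0.9986] o=[0.6285, -1.4325, -0.0387] → [0.8401, 0.8345, 0.0116, 0.0293, -0.0434, 0.9986]
J4: z=[0.0293, -0.0434, 0.9986] o=[1.2019, -1.7370, -0.0688] → [0.5347, 0.2609, -0.0043, 0.0293, -0.0434, 0.9986]
J5: z=[0.8987, 0.4385, -0.0073] o=[1.4359, -2.2108, 0.2743] → [-0.0669, 0.1358, -0.0773, 0.8987, 0.4385, -0.0073]
V = J·q̇ = [-0.2469, 0.1203, 1.2535, -0.9455, -0.5855, 0.1419]

-0.2469 0.1203 1.2535 -0.9455 -0.5855 0.1419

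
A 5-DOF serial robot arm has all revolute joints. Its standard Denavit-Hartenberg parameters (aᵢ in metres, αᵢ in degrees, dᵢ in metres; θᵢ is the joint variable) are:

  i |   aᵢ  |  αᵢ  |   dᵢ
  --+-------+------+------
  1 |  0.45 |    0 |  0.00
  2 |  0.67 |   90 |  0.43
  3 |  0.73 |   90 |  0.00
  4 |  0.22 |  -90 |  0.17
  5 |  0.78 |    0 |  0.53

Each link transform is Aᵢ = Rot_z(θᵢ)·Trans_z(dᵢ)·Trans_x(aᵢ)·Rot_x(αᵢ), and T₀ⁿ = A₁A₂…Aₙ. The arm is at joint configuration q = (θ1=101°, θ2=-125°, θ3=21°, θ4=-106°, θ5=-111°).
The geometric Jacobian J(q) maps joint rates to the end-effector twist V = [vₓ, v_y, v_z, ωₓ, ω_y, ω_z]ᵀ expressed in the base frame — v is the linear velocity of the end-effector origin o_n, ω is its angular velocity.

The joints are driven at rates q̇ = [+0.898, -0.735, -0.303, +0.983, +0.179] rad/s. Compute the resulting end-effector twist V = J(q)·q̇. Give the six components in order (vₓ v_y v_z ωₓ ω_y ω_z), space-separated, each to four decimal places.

o_n = [1.9275, -0.3574, 0.0415]
J₁: ẑ×o_n = [0.3574, 1.9275, -0.0000], ω = ẑ
J2: z=[0.0000, 0.0000, 1.0000] o=[-0.0859, 0.4417, 0.0000] → [0.7991, 2.0134, -0.0000, 0.0000, 0.0000, 1.0000]
J3: z=[-0.4067, -0.9135, 0.0000] o=[0.5262, 0.1692, 0.4300] → [0.3549, -0.1580, 1.4943, -0.4067, -0.9135, 0.0000]
J4: z=[0.3274, -0.1458, -0.9336] o=[1.1488, -0.1080, 0.6916] → [-0.1381, -0.5142, 0.0318, 0.3274, -0.1458, -0.9336]
J5: z=[0.9319, -0.1132, 0.3445] o=[1.2388, 0.0835, 0.5112] → [0.2050, 0.6749, -0.3329, 0.9319, -0.1132, 0.3445]
V = J·q̇ = [-0.4730, -0.0857, -0.4811, 0.6119, 0.1133, -0.6930]

-0.4730 -0.0857 -0.4811 0.6119 0.1133 -0.6930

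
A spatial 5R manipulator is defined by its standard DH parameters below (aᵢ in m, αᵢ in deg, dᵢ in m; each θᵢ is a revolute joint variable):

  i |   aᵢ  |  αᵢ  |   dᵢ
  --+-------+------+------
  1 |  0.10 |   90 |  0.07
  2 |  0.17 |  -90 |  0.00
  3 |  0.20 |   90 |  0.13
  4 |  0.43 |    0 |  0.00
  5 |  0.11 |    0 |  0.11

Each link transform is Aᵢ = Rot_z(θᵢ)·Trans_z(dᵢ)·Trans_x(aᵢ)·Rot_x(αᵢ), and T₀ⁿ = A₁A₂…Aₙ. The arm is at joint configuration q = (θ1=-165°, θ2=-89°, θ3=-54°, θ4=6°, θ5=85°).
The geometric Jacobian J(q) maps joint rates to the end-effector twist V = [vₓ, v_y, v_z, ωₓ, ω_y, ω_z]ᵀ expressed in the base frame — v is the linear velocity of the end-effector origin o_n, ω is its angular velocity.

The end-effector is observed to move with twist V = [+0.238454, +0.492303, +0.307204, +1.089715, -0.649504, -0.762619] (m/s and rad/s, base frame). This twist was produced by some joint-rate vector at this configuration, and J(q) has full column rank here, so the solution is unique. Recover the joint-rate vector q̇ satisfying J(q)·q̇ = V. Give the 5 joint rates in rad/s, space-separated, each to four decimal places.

o_n = [-0.5271, 0.4498, -0.3738]
J₁: ẑ×o_n = [-0.4498, -0.5271, 0.0000], ω = ẑ
J2: z=[-0.2588, 0.9659, 0.0000] o=[-0.0966, -0.0259, 0.0700] → [-0.4286, -0.1149, 0.2927, -0.2588, 0.9659, 0.0000]
J3: z=[-0.9658, -0.2588, 0.0175] o=[-0.0995, -0.0266, -0.1000] → [0.0625, -0.2719, -0.5708, -0.9658, -0.2588, 0.0175]
J4: z=[-0.1385, 0.5714, 0.8089] o=[-0.2689, 0.0955, -0.2152] → [-0.3772, -0.2308, 0.0985, -0.1385, 0.5714, 0.8089]
J5: z=[-0.1385, 0.5714, 0.8089] o=[-0.4061, 0.4169, -0.4658] → [0.0260, -0.0852, 0.0646, -0.1385, 0.5714, 0.8089]
q̇ = J⁺·V = [-0.3240, -0.6020, -0.8920, 0.2380, -0.7610]

-0.3240 -0.6020 -0.8920 0.2380 -0.7610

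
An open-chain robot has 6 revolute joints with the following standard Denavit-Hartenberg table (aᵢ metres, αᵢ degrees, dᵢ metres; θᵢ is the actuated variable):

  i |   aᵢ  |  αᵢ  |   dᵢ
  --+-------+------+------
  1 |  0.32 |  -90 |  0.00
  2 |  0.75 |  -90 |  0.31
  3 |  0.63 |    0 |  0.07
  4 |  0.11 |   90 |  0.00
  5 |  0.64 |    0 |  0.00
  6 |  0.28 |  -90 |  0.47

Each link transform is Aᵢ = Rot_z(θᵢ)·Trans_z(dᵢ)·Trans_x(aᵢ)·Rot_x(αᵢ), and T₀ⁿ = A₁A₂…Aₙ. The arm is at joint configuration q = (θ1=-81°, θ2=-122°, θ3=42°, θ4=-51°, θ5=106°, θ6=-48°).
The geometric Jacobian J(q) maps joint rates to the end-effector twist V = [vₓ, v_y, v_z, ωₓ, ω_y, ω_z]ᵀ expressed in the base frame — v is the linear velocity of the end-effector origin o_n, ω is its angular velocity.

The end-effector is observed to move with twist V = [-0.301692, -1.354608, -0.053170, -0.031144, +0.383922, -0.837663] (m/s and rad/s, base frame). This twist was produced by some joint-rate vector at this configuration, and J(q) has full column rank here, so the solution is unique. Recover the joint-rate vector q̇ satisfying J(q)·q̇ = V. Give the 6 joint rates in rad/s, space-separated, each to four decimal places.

-0.7220 0.6950 0.5560 -0.9430 -0.5150 -0.1590

o_n = [0.4318, -0.3902, 1.5283]
J₁: ẑ×o_n = [0.3902, 0.4318, -0.0000], ω = ẑ
J2: z=[0.9877, 0.1564, 0.0000] o=[0.0501, -0.3161, 0.0000] → [0.2391, -1.5095, -0.1330, 0.9877, 0.1564, 0.0000]
J3: z=[0.1327, -0.8376, 0.5299] o=[0.2941, 0.1250, 0.6360] → [-0.4744, -0.0454, 0.0471, 0.1327, -0.8376, 0.5299]
J4: z=[0.1327, -0.8376, 0.5299] o=[-0.1518, 0.2454, 1.0702] → [-0.0469, 0.2485, 0.4045, 0.1327, -0.8376, 0.5299]
J5: z=[0.9885, 0.0726, -0.1327] o=[-0.1438, 0.3050, 1.1623] → [-0.0656, -0.4382, -0.7290, 0.9885, 0.0726, -0.1327]
J6: z=[0.9885, 0.0726, -0.1327] o=[-0.0750, -0.3058, 1.3406] → [0.0024, -0.2528, -0.1203, 0.9885, 0.0726, -0.1327]
q̇ = J⁺·V = [-0.7220, 0.6950, 0.5560, -0.9430, -0.5150, -0.1590]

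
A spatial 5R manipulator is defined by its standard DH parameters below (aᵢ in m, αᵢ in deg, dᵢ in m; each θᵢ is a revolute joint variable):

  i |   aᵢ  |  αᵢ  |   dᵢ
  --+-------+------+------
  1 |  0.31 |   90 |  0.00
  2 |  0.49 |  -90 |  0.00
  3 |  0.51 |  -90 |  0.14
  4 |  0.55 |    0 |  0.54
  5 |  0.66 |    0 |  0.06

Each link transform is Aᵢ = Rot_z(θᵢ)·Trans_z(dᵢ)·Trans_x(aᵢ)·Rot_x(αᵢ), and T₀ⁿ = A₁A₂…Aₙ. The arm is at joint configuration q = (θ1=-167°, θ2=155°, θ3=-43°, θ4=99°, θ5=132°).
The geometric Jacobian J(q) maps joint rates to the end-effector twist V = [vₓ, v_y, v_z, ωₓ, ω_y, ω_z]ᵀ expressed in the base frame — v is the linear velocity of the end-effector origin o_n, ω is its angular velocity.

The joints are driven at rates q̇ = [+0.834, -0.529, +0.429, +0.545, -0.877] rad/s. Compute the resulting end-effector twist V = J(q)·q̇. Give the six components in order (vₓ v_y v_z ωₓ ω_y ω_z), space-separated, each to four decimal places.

-0.2897 -0.0995 0.3185 0.0411 -0.2842 0.3495

o_n = [0.6401, -0.2965, 0.2833]
J₁: ẑ×o_n = [0.2965, 0.6401, -0.0000], ω = ẑ
J2: z=[-0.2250, 0.9744, 0.0000] o=[-0.3021, -0.0697, 0.0000] → [0.2760, 0.0637, -0.8670, -0.2250, 0.9744, 0.0000]
J3: z=[0.4118, 0.0951, -0.9063] o=[0.1307, 0.0302, 0.2071] → [-0.2889, -0.4931, -0.1830, 0.4118, 0.0951, -0.9063]
J4: z=[0.7668, -0.5736, 0.2882] o=[0.4394, 0.4584, 0.2378] → [0.1915, 0.0230, -0.4638, 0.7668, -0.5736, 0.2882]
J5: z=[0.7668, -0.5736, 0.2882] o=[0.5874, 0.0270, 0.8592] → [0.4236, 0.4568, -0.2179, 0.7668, -0.5736, 0.2882]
V = J·q̇ = [-0.2897, -0.0995, 0.3185, 0.0411, -0.2842, 0.3495]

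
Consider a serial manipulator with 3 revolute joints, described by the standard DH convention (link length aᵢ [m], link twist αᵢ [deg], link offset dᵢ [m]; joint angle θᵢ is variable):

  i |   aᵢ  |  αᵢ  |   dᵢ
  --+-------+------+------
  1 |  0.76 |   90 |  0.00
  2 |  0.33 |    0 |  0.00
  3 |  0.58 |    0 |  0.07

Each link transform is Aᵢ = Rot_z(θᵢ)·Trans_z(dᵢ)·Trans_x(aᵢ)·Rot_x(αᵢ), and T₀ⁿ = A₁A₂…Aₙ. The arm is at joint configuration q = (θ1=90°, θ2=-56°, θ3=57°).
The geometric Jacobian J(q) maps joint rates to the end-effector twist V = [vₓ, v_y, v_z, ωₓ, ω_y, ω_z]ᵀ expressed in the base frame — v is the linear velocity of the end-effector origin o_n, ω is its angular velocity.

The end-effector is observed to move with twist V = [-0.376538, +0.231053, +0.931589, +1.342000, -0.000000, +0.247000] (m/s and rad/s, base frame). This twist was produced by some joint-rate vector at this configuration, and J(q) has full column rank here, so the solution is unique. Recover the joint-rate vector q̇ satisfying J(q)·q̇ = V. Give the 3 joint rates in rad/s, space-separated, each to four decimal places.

0.2470 0.8310 0.5110

o_n = [0.0700, 1.5244, -0.2635]
J₁: ẑ×o_n = [-1.5244, 0.0700, 0.0000], ω = ẑ
J2: z=[1.0000, -0.0000, 0.0000] o=[0.0000, 0.7600, 0.0000] → [-0.0000, 0.2635, 0.7644, 1.0000, -0.0000, 0.0000]
J3: z=[1.0000, -0.0000, 0.0000] o=[0.0000, 0.9445, -0.2736] → [-0.0000, -0.0101, 0.5799, 1.0000, -0.0000, 0.0000]
q̇ = J⁺·V = [0.2470, 0.8310, 0.5110]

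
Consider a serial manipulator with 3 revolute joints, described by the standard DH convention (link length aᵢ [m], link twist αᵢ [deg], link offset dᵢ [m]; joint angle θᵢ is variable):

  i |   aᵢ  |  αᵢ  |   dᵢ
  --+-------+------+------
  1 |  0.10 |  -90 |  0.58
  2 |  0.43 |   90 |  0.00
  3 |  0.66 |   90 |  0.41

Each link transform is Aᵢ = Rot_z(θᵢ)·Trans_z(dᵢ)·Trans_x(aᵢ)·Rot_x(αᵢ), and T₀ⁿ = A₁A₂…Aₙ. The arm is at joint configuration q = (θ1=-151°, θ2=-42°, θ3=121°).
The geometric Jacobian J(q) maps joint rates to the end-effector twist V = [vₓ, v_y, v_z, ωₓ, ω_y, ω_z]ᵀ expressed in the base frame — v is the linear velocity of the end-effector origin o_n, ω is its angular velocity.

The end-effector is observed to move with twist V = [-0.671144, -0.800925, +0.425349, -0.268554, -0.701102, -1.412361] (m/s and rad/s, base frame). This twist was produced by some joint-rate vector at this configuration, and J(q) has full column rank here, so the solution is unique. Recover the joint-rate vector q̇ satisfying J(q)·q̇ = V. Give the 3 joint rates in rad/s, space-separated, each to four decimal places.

-0.7740 0.4830 -0.8590

o_n = [0.3682, -0.4427, 0.9450]
J₁: ẑ×o_n = [0.4427, 0.3682, -0.0000], ω = ẑ
J2: z=[0.4848, -0.8746, 0.0000] o=[-0.0875, -0.0485, 0.5800] → [-0.3192, -0.1769, 0.2074, 0.4848, -0.8746, 0.0000]
J3: z=[0.5852, 0.3244, 0.7431] o=[-0.3669, -0.2034, 0.8677] → [0.2029, 0.5011, -0.3785, 0.5852, 0.3244, 0.7431]
q̇ = J⁺·V = [-0.7740, 0.4830, -0.8590]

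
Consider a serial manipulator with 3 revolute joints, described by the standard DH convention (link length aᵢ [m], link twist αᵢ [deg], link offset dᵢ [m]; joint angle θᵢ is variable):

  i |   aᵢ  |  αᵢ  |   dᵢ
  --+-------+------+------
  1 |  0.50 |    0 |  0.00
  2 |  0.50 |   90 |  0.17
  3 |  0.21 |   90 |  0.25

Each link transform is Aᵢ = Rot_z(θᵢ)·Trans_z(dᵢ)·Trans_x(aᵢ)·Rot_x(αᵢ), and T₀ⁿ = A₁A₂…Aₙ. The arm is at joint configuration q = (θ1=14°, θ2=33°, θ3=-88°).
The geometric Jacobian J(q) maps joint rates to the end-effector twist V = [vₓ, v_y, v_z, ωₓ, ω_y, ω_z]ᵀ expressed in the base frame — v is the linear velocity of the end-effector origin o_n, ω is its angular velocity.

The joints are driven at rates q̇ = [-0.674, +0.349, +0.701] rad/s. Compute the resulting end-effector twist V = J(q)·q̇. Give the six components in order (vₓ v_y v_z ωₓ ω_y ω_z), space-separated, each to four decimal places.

o_n = [1.0140, 0.3215, -0.0399]
J₁: ẑ×o_n = [-0.3215, 1.0140, 0.0000], ω = ẑ
J2: z=[0.0000, 0.0000, 1.0000] o=[0.4851, 0.1210, 0.0000] → [-0.2005, 0.5288, 0.0000, 0.0000, 0.0000, 1.0000]
J3: z=[0.7314, -0.6820, 0.0000] o=[0.8261, 0.4866, 0.1700] → [0.1431, 0.1535, 0.0073, 0.7314, -0.6820, 0.0000]
V = J·q̇ = [0.2470, -0.3913, 0.0051, 0.5127, -0.4781, -0.3250]

0.2470 -0.3913 0.0051 0.5127 -0.4781 -0.3250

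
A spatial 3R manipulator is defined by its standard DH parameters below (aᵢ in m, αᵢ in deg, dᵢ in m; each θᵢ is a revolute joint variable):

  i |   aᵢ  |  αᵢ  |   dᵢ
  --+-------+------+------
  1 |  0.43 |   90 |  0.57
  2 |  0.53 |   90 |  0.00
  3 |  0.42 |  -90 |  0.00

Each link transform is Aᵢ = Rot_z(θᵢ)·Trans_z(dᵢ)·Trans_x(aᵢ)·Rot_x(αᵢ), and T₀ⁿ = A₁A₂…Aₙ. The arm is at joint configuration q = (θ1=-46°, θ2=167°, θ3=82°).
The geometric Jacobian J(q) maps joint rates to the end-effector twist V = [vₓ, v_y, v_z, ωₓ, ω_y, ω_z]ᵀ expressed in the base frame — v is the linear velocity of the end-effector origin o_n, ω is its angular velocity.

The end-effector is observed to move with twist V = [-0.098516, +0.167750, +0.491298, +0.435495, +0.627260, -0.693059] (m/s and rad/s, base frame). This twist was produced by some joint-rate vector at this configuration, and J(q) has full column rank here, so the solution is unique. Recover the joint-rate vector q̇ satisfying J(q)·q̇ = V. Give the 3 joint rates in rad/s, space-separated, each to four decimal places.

o_n = [-0.3988, -0.1858, 0.7024]
J₁: ẑ×o_n = [0.1858, -0.3988, 0.0000], ω = ẑ
J2: z=[-0.7193, -0.6947, 0.0000] o=[0.2987, -0.3093, 0.5700] → [-0.0920, 0.0952, -0.5734, -0.7193, -0.6947, 0.0000]
J3: z=[0.1563, -0.1618, 0.9744] o=[-0.0600, 0.0622, 0.6892] → [0.2395, -0.3321, -0.0936, 0.1563, -0.1618, 0.9744]
q̇ = J⁺·V = [-0.0490, -0.7490, -0.6610]

-0.0490 -0.7490 -0.6610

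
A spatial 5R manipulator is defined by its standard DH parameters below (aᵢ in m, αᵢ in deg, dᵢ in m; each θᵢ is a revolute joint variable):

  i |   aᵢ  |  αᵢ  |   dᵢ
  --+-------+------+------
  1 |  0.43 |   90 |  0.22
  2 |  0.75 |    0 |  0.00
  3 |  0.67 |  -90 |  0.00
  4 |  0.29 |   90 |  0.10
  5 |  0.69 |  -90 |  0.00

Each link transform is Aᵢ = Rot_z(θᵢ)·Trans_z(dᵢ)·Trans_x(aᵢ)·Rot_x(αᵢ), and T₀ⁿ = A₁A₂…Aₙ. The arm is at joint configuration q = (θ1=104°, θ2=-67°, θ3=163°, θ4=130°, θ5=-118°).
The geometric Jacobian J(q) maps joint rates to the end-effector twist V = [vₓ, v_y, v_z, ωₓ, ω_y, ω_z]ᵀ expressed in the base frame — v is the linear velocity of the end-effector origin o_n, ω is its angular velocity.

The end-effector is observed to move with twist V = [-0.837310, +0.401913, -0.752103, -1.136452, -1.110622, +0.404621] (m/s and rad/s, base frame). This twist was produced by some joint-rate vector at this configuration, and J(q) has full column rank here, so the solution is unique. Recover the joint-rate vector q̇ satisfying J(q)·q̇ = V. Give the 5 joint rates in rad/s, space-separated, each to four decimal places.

o_n = [-0.2547, 1.1291, 0.2709]
J₁: ẑ×o_n = [-1.1291, -0.2547, 0.0000], ω = ẑ
J2: z=[0.9703, 0.2419, 0.0000] o=[-0.1040, 0.4172, 0.2200] → [0.0123, -0.0494, 0.7272, 0.9703, 0.2419, 0.0000]
J3: z=[0.9703, 0.2419, 0.0000] o=[-0.1749, 0.7016, -0.4704] → [0.1793, -0.7192, 0.4341, 0.9703, 0.2419, 0.0000]
J4: z=[0.2406, -0.9650, -0.1045] o=[-0.1580, 0.6336, 0.1960] → [-0.0205, -0.0079, 0.0259, 0.2406, -0.9650, -0.1045]
J5: z=[-0.6043, -0.2332, 0.7618] o=[-0.3542, 0.5023, 0.0001] → [-0.5407, 0.2394, -0.3556, -0.6043, -0.2332, 0.7618]
q̇ = J⁺·V = [0.7270, -0.6890, -0.8810, 0.8320, -0.3090]

0.7270 -0.6890 -0.8810 0.8320 -0.3090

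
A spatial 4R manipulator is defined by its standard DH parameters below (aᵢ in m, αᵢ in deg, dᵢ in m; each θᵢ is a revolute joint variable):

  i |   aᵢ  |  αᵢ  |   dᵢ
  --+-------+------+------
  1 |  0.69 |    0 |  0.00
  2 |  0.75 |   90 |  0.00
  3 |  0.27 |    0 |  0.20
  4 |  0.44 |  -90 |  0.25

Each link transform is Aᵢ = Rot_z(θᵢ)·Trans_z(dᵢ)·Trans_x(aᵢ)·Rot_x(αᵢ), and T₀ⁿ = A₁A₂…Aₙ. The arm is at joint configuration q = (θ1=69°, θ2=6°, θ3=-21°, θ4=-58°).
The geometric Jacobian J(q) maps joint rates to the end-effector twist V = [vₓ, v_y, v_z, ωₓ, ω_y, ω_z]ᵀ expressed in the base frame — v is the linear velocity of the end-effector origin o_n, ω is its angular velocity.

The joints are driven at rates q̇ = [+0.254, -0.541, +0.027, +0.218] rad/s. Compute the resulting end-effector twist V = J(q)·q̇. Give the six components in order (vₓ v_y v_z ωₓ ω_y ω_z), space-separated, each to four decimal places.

0.1321 -0.0379 0.0274 0.2367 -0.0634 -0.2870

o_n = [0.9630, 1.5767, -0.5287]
J₁: ẑ×o_n = [-1.5767, 0.9630, 0.0000], ω = ẑ
J2: z=[0.0000, 0.0000, 1.0000] o=[0.2473, 0.6442, 0.0000] → [-0.9325, 0.7157, 0.0000, 0.0000, 0.0000, 1.0000]
J3: z=[0.9659, -0.2588, 0.0000] o=[0.4414, 1.3686, 0.0000] → [0.1368, 0.5107, 0.3360, 0.9659, -0.2588, 0.0000]
J4: z=[0.9659, -0.2588, 0.0000] o=[0.6998, 1.5603, -0.0968] → [0.1118, 0.4172, 0.0840, 0.9659, -0.2588, 0.0000]
V = J·q̇ = [0.1321, -0.0379, 0.0274, 0.2367, -0.0634, -0.2870]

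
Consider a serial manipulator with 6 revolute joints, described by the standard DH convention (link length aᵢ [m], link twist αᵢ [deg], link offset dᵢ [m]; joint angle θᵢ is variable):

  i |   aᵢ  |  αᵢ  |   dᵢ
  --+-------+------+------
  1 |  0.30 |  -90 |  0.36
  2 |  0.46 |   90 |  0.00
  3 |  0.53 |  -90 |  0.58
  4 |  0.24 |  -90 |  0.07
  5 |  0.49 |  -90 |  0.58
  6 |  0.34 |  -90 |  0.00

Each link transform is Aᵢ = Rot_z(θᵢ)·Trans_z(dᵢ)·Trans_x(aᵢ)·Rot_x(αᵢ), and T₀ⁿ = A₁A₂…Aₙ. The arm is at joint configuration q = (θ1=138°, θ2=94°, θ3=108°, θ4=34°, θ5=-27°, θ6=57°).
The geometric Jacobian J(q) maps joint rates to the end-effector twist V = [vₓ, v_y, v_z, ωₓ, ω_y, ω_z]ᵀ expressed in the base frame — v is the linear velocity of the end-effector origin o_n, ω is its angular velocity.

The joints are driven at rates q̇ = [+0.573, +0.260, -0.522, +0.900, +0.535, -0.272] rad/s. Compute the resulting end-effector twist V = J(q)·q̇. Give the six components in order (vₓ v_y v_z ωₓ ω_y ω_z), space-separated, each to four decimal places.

o_n = [-0.7331, -0.5435, 0.5954]
J₁: ẑ×o_n = [0.5435, -0.7331, 0.0000], ω = ẑ
J2: z=[-0.6691, -0.7431, 0.0000] o=[-0.2229, 0.2007, 0.3600] → [-0.1749, 0.1575, 0.1189, -0.6691, -0.7431, 0.0000]
J3: z=[-0.7413, 0.6675, -0.0698] o=[-0.1991, 0.1793, -0.0989] → [0.4130, 0.5519, 0.8923, -0.7413, 0.6675, -0.0698]
J4: z=[0.1575, 0.2740, 0.9487] o=[-0.9748, 0.1995, 0.0240] → [0.8615, 0.1394, -0.1833, 0.1575, 0.2740, 0.9487]
J5: z=[0.9794, -0.1662, -0.1145] o=[-0.9941, -0.0087, 0.1612] → [-0.1335, -0.4552, -0.4805, 0.9794, -0.1662, -0.1145]
J6: z=[-0.1977, -0.6742, -0.7116] o=[-0.4462, -0.4577, 0.4344] → [-0.1697, 0.2360, -0.1764, -0.1977, -0.6742, -0.7116]
V = J·q̇ = [0.8005, -0.8495, -0.8088, 0.9325, -0.2006, 1.5956]

0.8005 -0.8495 -0.8088 0.9325 -0.2006 1.5956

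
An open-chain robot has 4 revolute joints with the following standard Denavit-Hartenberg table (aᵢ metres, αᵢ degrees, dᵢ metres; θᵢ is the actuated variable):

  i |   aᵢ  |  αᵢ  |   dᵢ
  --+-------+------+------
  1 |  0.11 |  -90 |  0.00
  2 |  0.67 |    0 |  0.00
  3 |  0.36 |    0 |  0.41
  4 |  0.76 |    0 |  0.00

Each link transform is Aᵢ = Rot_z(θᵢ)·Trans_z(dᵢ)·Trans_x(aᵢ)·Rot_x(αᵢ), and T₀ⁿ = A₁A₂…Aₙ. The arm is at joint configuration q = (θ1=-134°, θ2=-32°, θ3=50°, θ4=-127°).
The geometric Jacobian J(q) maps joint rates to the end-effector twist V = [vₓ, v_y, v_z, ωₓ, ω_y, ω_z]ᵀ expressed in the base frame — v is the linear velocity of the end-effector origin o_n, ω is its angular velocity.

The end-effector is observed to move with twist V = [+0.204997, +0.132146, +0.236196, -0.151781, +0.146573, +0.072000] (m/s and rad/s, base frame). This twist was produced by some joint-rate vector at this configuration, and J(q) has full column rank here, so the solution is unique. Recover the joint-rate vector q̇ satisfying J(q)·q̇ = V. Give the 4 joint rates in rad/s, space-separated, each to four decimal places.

o_n = [-0.2421, -0.8410, 0.9624]
J₁: ẑ×o_n = [0.8410, -0.2421, 0.0000], ω = ẑ
J2: z=[0.7193, -0.6947, 0.0000] o=[-0.0764, -0.0791, 0.0000] → [-0.6685, -0.6923, -0.6631, 0.7193, -0.6947, 0.0000]
J3: z=[0.7193, -0.6947, 0.0000] o=[-0.4711, -0.4879, 0.3550] → [-0.4219, -0.4369, -0.0949, 0.7193, -0.6947, 0.0000]
J4: z=[0.7193, -0.6947, 0.0000] o=[-0.4140, -1.0189, 0.2438] → [-0.4992, -0.5169, 0.2474, 0.7193, -0.6947, 0.0000]
q̇ = J⁺·V = [0.0720, -0.2780, -0.1030, 0.1700]

0.0720 -0.2780 -0.1030 0.1700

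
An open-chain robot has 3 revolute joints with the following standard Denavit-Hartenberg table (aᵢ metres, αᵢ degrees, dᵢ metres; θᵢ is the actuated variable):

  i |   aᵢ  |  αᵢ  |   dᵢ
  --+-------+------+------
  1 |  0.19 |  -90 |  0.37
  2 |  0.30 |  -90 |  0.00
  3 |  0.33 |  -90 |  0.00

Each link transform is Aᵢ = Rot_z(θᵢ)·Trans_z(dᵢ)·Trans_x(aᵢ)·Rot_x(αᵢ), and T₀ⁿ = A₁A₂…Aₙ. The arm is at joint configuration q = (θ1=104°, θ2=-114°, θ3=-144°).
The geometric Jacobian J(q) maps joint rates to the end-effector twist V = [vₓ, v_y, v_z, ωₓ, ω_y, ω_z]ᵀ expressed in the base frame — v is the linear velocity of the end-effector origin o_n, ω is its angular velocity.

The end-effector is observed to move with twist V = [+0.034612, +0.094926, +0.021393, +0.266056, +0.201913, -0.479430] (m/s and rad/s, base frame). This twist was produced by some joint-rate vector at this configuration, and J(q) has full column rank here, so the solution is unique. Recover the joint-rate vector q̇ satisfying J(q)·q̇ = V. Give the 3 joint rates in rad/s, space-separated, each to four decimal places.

o_n = [-0.2309, 0.1244, 0.4002]
J₁: ẑ×o_n = [-0.1244, -0.2309, 0.0000], ω = ẑ
J2: z=[-0.9703, -0.2419, 0.0000] o=[-0.0460, 0.1844, 0.3700] → [-0.0073, 0.0293, 0.0134, -0.9703, -0.2419, 0.0000]
J3: z=[-0.2210, 0.8864, 0.4067] o=[-0.0164, 0.0660, 0.6441] → [-0.2400, -0.1411, 0.1772, -0.2210, 0.8864, 0.4067]
q̇ = J⁺·V = [-0.5380, -0.3070, 0.1440]

-0.5380 -0.3070 0.1440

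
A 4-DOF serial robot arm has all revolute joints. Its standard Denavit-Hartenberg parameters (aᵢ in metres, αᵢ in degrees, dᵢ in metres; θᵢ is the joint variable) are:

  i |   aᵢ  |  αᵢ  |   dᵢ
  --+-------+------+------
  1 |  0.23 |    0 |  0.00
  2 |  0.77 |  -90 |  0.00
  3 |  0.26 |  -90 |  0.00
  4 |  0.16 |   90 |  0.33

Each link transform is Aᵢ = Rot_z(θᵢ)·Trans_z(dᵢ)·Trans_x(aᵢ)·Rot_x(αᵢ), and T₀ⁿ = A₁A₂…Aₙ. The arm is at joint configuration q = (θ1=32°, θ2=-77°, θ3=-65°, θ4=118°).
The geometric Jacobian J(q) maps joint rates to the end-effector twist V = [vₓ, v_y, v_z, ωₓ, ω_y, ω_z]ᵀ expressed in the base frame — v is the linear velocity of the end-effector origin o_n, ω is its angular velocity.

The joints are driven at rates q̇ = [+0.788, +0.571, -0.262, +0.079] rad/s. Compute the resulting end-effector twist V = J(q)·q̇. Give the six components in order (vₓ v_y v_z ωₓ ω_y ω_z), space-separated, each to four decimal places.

1.1378 1.1331 0.0887 -0.1346 -0.2359 1.3256

o_n = [0.9064, -0.7892, 0.0281]
J₁: ẑ×o_n = [0.7892, 0.9064, -0.0000], ω = ẑ
J2: z=[0.0000, 0.0000, 1.0000] o=[0.1951, 0.1219, 0.0000] → [0.9111, 0.7113, -0.0000, 0.0000, 0.0000, 1.0000]
J3: z=[0.7071, 0.7071, 0.0000] o=[0.7395, -0.4226, 0.0000] → [0.0199, -0.0199, -0.3772, 0.7071, 0.7071, 0.0000]
J4: z=[0.6409, -0.6409, -0.4226] o=[0.8172, -0.5003, 0.2356] → [0.0109, 0.0953, -0.1280, 0.6409, -0.6409, -0.4226]
V = J·q̇ = [1.1378, 1.1331, 0.0887, -0.1346, -0.2359, 1.3256]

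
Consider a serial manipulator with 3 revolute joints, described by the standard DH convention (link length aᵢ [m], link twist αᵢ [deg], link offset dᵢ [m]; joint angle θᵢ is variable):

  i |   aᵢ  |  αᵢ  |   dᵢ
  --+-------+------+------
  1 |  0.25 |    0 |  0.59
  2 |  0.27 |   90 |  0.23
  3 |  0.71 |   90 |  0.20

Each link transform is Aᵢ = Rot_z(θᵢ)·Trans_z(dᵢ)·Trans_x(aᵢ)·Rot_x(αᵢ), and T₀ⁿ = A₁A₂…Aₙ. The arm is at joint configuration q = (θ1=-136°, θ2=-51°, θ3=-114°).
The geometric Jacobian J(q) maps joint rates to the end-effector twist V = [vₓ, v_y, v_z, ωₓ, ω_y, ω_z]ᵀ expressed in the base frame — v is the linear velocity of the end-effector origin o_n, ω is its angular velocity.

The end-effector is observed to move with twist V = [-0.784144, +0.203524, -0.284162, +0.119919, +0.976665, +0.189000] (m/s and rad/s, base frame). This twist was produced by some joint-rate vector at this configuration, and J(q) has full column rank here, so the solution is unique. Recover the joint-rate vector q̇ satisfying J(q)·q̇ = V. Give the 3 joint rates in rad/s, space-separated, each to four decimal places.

-0.6540 0.8430 0.9840

o_n = [-0.1368, 0.0226, 0.1714]
J₁: ẑ×o_n = [-0.0226, -0.1368, 0.0000], ω = ẑ
J2: z=[0.0000, 0.0000, 1.0000] o=[-0.1798, -0.1737, 0.5900] → [-0.1962, 0.0430, 0.0000, 0.0000, 0.0000, 1.0000]
J3: z=[0.1219, 0.9925, 0.0000] o=[-0.4478, -0.1408, 0.8200] → [-0.6438, 0.0790, -0.2888, 0.1219, 0.9925, 0.0000]
q̇ = J⁺·V = [-0.6540, 0.8430, 0.9840]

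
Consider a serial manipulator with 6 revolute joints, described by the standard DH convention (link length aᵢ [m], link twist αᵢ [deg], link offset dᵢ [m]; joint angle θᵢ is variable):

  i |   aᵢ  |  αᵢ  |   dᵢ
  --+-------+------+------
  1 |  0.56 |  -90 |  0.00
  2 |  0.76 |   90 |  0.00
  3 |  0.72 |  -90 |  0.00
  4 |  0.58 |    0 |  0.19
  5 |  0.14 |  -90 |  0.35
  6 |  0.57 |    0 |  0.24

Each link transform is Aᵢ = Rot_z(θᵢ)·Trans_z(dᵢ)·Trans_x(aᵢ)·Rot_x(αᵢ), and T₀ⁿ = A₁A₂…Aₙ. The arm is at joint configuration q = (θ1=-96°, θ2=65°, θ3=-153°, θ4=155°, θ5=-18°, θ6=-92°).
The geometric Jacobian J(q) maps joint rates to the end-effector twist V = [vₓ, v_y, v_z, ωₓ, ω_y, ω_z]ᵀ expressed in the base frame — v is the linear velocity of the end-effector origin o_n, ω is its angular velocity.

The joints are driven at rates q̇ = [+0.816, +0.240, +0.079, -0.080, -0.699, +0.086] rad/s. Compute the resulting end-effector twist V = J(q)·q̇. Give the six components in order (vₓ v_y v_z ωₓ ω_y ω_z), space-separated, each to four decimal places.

0.8444 -0.3948 -0.3567 0.9553 -0.1016 1.1491

o_n = [-1.0597, -0.8723, -1.2556]
J₁: ẑ×o_n = [0.8723, -1.0597, 0.0000], ω = ẑ
J2: z=[0.9945, -0.1045, 0.0000] o=[-0.0585, -0.5569, 0.0000] → [0.1312, 1.2487, -0.4183, 0.9945, -0.1045, 0.0000]
J3: z=[-0.0947, -0.9013, 0.4226] o=[-0.0921, -0.8764, -0.6888] → [0.5091, -0.4626, -0.8725, -0.0947, -0.9013, 0.4226]
J4: z=[-0.9062, -0.0977, -0.4115] o=[-0.3889, -0.5726, -0.1074] → [-0.0112, -0.7644, 0.2061, -0.9062, -0.0977, -0.4115]
J5: z=[-0.9062, -0.0977, -0.4115] o=[-0.3212, -0.5920, -0.7136] → [-0.0624, -0.1872, 0.1819, -0.9062, -0.0977, -0.4115]
J6: z=[0.2118, -0.9470, -0.2416] o=[-0.5871, -0.5833, -0.9807] → [0.1905, 0.1724, -0.5088, 0.2118, -0.9470, -0.2416]
V = J·q̇ = [0.8444, -0.3948, -0.3567, 0.9553, -0.1016, 1.1491]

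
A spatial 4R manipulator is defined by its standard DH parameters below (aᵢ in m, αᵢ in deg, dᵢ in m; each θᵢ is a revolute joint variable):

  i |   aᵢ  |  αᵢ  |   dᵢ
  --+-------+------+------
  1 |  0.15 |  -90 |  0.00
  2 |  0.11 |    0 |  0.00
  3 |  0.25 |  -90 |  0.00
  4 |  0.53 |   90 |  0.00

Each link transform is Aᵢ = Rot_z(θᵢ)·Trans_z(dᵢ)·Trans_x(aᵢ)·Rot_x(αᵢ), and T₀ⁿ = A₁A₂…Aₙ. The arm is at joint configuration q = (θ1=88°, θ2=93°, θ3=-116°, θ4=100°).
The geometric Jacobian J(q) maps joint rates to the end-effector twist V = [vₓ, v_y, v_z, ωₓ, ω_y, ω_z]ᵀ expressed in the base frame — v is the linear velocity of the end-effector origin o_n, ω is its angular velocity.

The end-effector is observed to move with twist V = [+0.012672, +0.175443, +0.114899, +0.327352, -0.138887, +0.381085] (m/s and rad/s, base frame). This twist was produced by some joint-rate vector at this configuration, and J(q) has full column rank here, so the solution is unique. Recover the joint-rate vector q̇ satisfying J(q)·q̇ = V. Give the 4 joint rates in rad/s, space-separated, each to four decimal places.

o_n = [0.5317, 0.2713, -0.0481]
J₁: ẑ×o_n = [-0.2713, 0.5317, 0.0000], ω = ẑ
J2: z=[-0.9994, 0.0349, 0.0000] o=[0.0052, 0.1499, 0.0000] → [-0.0017, -0.0481, -0.1397, -0.9994, 0.0349, 0.0000]
J3: z=[-0.9994, 0.0349, 0.0000] o=[0.0050, 0.1442, -0.1098] → [0.0022, 0.0617, -0.1454, -0.9994, 0.0349, 0.0000]
J4: z=[0.0136, 0.3905, -0.9205] o=[0.0131, 0.3741, -0.0122] → [-0.1087, -0.4770, -0.2039, 0.0136, 0.3905, -0.9205]
q̇ = J⁺·V = [0.0810, 0.0240, -0.3560, -0.3260]

0.0810 0.0240 -0.3560 -0.3260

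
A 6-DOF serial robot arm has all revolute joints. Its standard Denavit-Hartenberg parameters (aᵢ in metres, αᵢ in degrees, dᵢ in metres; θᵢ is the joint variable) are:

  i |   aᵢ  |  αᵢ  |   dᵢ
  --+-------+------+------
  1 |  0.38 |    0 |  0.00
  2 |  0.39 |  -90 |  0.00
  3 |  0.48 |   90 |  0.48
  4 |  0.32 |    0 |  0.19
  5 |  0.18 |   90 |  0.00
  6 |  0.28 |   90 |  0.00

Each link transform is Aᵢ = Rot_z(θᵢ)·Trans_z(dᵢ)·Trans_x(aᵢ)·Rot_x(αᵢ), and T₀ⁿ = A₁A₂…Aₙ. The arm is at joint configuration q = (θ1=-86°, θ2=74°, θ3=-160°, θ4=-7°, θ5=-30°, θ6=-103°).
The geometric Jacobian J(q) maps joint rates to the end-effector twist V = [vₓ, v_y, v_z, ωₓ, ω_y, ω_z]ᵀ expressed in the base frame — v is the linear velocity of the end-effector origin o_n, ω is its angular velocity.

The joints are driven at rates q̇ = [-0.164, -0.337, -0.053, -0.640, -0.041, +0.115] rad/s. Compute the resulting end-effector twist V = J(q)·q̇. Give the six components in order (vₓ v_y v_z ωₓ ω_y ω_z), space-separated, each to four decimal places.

o_n = [-0.3063, 0.0705, 0.3826]
J₁: ẑ×o_n = [-0.0705, -0.3063, 0.0000], ω = ẑ
J2: z=[0.0000, 0.0000, 1.0000] o=[0.0265, -0.3791, 0.0000] → [-0.4496, -0.3328, 0.0000, 0.0000, 0.0000, 1.0000]
J3: z=[0.2079, 0.9781, 0.0000] o=[0.4080, -0.4602, 0.0000] → [0.3742, -0.0795, 0.8090, 0.2079, 0.9781, 0.0000]
J4: z=[-0.3345, 0.0711, -0.9397] o=[0.0666, 0.1031, 0.1642] → [-0.0151, 0.4235, 0.0374, -0.3345, 0.0711, -0.9397]
J5: z=[-0.3345, 0.0711, -0.9397] o=[-0.2970, 0.1405, 0.0943] → [-0.0453, 0.1052, 0.0241, -0.3345, 0.0711, -0.9397]
J6: z=[0.3871, -0.8988, -0.2058] o=[-0.4517, 0.0627, 0.1434] → [-0.2133, -0.1225, 0.1337, 0.3871, -0.8988, -0.2058]
V = J·q̇ = [0.1302, -0.1228, -0.0524, 0.2613, -0.2036, 0.1153]

0.1302 -0.1228 -0.0524 0.2613 -0.2036 0.1153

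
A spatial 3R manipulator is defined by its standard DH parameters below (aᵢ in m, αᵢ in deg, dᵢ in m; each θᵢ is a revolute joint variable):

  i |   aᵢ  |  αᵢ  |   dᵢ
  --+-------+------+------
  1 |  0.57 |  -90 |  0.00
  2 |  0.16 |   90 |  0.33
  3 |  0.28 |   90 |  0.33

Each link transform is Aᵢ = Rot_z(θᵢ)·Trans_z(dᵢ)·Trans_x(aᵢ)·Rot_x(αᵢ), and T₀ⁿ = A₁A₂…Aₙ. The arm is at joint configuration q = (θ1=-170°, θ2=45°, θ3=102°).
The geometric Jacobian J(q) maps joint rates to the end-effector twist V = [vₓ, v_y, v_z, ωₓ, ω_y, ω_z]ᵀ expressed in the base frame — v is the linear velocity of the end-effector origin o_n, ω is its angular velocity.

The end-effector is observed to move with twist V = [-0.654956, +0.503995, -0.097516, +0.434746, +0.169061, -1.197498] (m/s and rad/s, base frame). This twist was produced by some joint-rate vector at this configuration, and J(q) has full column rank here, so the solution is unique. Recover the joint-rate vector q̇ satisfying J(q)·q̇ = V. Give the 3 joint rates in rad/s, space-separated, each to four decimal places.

-0.7400 -0.0910 -0.6470

o_n = [-0.7572, -0.7467, 0.1614]
J₁: ẑ×o_n = [0.7467, -0.7572, 0.0000], ω = ẑ
J2: z=[0.1736, -0.9848, 0.0000] o=[-0.5613, -0.0990, 0.0000] → [-0.1589, -0.0280, -0.3053, 0.1736, -0.9848, 0.0000]
J3: z=[-0.6964, -0.1228, 0.7071] o=[-0.6155, -0.4436, -0.1131] → [0.1806, 0.0910, 0.1937, -0.6964, -0.1228, 0.7071]
q̇ = J⁺·V = [-0.7400, -0.0910, -0.6470]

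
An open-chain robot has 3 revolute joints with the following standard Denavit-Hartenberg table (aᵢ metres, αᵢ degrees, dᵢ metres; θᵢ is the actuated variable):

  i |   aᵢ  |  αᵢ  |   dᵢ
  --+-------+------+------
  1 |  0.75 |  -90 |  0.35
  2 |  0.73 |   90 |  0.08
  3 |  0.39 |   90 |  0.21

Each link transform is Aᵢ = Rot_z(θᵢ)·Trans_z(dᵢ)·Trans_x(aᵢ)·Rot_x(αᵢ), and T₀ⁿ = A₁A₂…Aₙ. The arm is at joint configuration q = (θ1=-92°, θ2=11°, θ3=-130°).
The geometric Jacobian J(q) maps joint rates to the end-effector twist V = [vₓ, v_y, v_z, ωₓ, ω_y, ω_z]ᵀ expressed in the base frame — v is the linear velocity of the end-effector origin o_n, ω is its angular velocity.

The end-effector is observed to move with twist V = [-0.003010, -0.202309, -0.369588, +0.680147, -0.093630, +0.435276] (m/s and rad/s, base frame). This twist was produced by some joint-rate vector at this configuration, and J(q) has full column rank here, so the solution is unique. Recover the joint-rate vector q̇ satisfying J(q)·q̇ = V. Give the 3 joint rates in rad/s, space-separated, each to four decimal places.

0.0760 0.6830 0.3660

o_n = [-0.2626, -1.2522, 0.4647]
J₁: ẑ×o_n = [1.2522, -0.2626, 0.0000], ω = ẑ
J2: z=[0.9994, -0.0349, 0.0000] o=[-0.0262, -0.7495, 0.3500] → [-0.0040, -0.1146, -0.5106, 0.9994, -0.0349, 0.0000]
J3: z=[-0.0067, -0.1907, 0.9816] o=[0.0288, -1.4685, 0.2107] → [-0.2608, -0.2843, -0.0570, -0.0067, -0.1907, 0.9816]
q̇ = J⁺·V = [0.0760, 0.6830, 0.3660]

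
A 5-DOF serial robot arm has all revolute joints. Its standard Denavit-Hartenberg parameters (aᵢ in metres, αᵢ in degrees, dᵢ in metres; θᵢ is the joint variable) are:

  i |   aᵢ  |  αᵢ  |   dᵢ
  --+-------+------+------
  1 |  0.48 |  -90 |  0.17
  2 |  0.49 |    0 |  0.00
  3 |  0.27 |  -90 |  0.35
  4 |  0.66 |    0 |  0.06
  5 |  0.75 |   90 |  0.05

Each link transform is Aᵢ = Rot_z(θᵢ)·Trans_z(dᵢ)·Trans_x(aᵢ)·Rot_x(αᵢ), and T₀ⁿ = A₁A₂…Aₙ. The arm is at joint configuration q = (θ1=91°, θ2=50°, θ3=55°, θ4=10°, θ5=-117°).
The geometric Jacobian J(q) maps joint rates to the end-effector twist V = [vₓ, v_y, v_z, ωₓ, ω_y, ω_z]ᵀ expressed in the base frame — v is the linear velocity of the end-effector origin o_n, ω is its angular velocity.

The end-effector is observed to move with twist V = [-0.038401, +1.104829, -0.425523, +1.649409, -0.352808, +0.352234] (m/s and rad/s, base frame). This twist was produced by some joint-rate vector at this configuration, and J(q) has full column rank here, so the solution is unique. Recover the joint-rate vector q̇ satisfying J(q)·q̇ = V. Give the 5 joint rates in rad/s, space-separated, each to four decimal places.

o_n = [-0.9613, 0.4907, -0.8537]
J₁: ẑ×o_n = [-0.4907, -0.9613, 0.0000], ω = ẑ
J2: z=[-0.9998, -0.0175, 0.0000] o=[-0.0084, 0.4799, 0.1700] → [0.0179, -1.0236, -0.0274, -0.9998, -0.0175, 0.0000]
J3: z=[-0.9998, -0.0175, 0.0000] o=[-0.0139, 0.7948, -0.2054] → [0.0113, -0.6482, 0.2876, -0.9998, -0.0175, 0.0000]
J4: z=[0.0169, -0.9658, 0.2588] o=[-0.3626, 0.7189, -0.4662] → [0.4334, -0.1484, -0.5821, 0.0169, -0.9658, 0.2588]
J5: z=[0.0169, -0.9658, 0.2588] o=[-0.2441, 0.4947, -1.0785] → [-0.2160, -0.1894, -0.6928, 0.0169, -0.9658, 0.2588]
q̇ = J⁺·V = [0.2500, -0.9130, -0.7300, 0.2990, 0.0960]

0.2500 -0.9130 -0.7300 0.2990 0.0960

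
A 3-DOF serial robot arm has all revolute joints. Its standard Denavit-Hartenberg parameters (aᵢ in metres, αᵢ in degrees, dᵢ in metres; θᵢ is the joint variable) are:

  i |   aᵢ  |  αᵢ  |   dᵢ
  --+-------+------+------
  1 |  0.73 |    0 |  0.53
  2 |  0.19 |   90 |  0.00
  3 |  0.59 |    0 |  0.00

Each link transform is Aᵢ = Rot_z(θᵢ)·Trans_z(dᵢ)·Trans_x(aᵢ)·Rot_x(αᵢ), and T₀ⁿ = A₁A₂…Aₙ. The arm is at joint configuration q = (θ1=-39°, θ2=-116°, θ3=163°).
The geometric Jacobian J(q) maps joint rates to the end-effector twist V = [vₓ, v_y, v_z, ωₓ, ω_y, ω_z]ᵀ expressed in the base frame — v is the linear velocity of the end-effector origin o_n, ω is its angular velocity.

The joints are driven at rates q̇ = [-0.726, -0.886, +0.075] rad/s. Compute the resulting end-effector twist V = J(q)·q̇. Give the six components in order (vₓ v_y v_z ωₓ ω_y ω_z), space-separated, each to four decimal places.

-0.0669 -0.9531 -0.0423 -0.0317 0.0680 -1.6120

o_n = [0.9065, -0.3013, 0.7025]
J₁: ẑ×o_n = [0.3013, 0.9065, -0.0000], ω = ẑ
J2: z=[0.0000, 0.0000, 1.0000] o=[0.5673, -0.4594, 0.5300] → [-0.1582, 0.3392, 0.0000, 0.0000, 0.0000, 1.0000]
J3: z=[-0.4226, 0.9063, 0.0000] o=[0.3951, -0.5397, 0.5300] → [0.1563, 0.0729, -0.5642, -0.4226, 0.9063, 0.0000]
V = J·q̇ = [-0.0669, -0.9531, -0.0423, -0.0317, 0.0680, -1.6120]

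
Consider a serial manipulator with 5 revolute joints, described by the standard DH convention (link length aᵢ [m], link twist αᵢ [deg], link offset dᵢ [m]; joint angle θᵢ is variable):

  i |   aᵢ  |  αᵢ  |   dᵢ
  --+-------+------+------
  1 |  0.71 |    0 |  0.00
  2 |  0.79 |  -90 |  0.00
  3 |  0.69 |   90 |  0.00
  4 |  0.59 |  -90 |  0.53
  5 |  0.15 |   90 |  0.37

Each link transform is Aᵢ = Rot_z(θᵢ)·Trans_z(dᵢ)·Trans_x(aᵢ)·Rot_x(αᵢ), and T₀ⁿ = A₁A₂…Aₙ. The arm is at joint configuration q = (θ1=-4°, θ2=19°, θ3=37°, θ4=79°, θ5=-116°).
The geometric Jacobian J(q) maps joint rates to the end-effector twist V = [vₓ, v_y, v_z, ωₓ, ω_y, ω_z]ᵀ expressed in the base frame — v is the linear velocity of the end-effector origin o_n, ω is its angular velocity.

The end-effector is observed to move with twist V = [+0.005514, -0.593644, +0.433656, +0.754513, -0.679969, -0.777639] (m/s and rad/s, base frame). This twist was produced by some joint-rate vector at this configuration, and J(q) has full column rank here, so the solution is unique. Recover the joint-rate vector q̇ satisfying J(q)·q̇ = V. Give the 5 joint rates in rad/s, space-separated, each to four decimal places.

-0.3490 0.1720 -0.6960 -0.1470 -0.8180

o_n = [2.0356, 0.9120, 0.2741]
J₁: ẑ×o_n = [-0.9120, 2.0356, 0.0000], ω = ẑ
J2: z=[0.0000, 0.0000, 1.0000] o=[0.7083, -0.0495, 0.0000] → [-0.9615, 1.3273, 0.0000, 0.0000, 0.0000, 1.0000]
J3: z=[-0.2588, 0.9659, 0.0000] o=[1.4714, 0.1549, 0.0000] → [0.2647, 0.0709, -0.7410, -0.2588, 0.9659, 0.0000]
J4: z=[0.5813, 0.1558, 0.7986] o=[2.0036, 0.2976, -0.4153] → [-0.3833, -0.3752, 0.3522, 0.5813, 0.1558, 0.7986]
J5: z=[-0.8066, -0.0186, 0.5908] o=[2.2487, 0.9628, -0.0597] → [0.0238, 0.1434, 0.0370, -0.8066, -0.0186, 0.5908]
q̇ = J⁺·V = [-0.3490, 0.1720, -0.6960, -0.1470, -0.8180]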